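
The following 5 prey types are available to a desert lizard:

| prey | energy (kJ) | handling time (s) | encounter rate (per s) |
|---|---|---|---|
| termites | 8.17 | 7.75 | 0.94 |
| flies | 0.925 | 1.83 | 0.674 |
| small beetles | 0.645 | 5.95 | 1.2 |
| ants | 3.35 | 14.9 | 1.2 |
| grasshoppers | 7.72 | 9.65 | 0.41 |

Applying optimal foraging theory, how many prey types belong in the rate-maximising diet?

Rank by E/h (kJ/s): termites 1.05, grasshoppers 0.8, flies 0.505, ants 0.225, small beetles 0.108. Include each in turn until the next type's E/h falls below the running intake rate.
Rate on top 1: 0.927. grasshoppers: 0.8 < 0.927 → exclude; stop.
Optimal diet: termites — 1 of 5 types.

1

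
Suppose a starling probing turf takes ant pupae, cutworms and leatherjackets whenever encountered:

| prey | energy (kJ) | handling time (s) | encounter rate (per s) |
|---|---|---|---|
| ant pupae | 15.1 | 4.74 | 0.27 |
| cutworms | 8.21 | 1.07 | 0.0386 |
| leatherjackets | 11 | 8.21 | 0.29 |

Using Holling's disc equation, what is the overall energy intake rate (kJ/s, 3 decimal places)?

1.613 kJ/s

R = (0.27×15.1 + 0.0386×8.21 + 0.29×11) / (1 + 0.27×4.74 + 0.0386×1.07 + 0.29×8.21) = 7.584/4.702 = 1.613 kJ/s.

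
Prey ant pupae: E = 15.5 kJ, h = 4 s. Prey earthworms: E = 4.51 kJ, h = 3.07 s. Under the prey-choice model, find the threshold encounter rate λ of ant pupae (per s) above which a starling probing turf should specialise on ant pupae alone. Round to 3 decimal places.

Drop earthworms once their profitability E₂/h₂ falls below the rate achievable on ant pupae alone: E₂/h₂ = λE₁/(1 + λh₁).
Solve for λ: λE₁h₂ = E₂(1 + λh₁) → λ(E₁h₂ − E₂h₁) = E₂ → λ = E₂/(E₁h₂ − E₂h₁).
λ = 4.51/(15.5×3.07 − 4.51×4) = 4.51/29.55 = 0.1526 per s.

0.153 per s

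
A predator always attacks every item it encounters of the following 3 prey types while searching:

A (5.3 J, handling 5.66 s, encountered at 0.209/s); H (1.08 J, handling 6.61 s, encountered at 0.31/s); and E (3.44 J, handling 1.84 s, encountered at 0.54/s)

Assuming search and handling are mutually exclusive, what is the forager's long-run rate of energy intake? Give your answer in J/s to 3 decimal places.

Energy encountered per unit search time: 0.209×5.3 + 0.31×1.08 + 0.54×3.44 = 3.3 J/s.
Handling time per unit search time: 0.209×5.66 + 0.31×6.61 + 0.54×1.84 = 4.226.
Rate = 3.3/(1 + 4.226) = 0.6315 J/s.

0.632 J/s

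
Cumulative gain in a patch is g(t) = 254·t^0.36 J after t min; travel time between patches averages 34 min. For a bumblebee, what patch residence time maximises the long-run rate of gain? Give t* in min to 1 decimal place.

Maximise g(t)/(T+t): set derivative to zero → g'(t)(T+t) = g(t).
g'(t) = 0.36·254·t^-0.64. Setting 0.36·254·t^-0.64 = 254·t^0.36/(34+t) gives 0.36(34+t) = t, so 0.64·t = 0.36×34.
t* = 0.36×34/0.64 = 19.12 min.

19.1 min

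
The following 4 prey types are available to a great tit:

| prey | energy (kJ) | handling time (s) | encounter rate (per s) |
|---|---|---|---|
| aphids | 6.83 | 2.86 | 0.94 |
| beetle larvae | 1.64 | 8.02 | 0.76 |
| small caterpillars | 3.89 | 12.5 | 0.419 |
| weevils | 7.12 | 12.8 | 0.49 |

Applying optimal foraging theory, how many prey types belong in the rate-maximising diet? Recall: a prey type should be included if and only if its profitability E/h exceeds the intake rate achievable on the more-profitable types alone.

Profitabilities (E/h, kJ/s): aphids 2.39, weevils 0.556, small caterpillars 0.311, beetle larvae 0.204. Add prey in this order while the next type's profitability exceeds the intake rate on those already taken.
Rate on top 1: 1.741. weevils: 0.556 < 1.741 → exclude; stop.
Optimal diet: aphids — 1 of 4 types.

1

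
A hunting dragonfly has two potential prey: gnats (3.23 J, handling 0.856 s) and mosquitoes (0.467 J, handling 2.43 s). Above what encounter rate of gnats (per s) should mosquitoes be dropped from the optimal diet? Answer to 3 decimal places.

Drop mosquitoes once their profitability E₂/h₂ falls below the rate achievable on gnats alone: E₂/h₂ = λE₁/(1 + λh₁).
Solve for λ: λE₁h₂ = E₂(1 + λh₁) → λ(E₁h₂ − E₂h₁) = E₂ → λ = E₂/(E₁h₂ − E₂h₁).
λ = 0.467/(3.23×2.43 − 0.467×0.856) = 0.467/7.449 = 0.06269 per s.

0.063 per s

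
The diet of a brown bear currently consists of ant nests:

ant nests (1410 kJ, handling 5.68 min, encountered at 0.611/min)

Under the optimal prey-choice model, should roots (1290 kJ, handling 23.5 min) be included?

Current rate: (0.611×1410)/(1 + 0.611×5.68) = 192.7 kJ/min.
Profitability of roots: 1290/23.5 = 54.89 kJ/min.
54.89 < 192.7, so adding roots would lower the average — exclude it.

No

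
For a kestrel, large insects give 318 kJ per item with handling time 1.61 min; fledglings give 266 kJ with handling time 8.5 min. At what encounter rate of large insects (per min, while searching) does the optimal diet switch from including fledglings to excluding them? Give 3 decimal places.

0.117 per min

The zero-one rule: include fledglings iff E₂/h₂ > λE₁/(1+λh₁). Equality gives the switch point.
λE₁h₂ = E₂ + λE₂h₁ ⇒ λ = E₂/(E₁h₂ − E₂h₁) = 266/(2703 − 428.3) = 0.1169 per min.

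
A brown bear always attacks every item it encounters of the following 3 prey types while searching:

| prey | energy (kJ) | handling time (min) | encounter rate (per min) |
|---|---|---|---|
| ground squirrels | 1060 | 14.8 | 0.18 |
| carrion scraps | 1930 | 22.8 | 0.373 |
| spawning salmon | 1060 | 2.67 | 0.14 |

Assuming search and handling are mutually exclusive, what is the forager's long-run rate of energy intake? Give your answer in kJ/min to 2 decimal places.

R = Σλ_iE_i / (1 + Σλ_ih_i)
Numerator: 0.18×1060 + 0.373×1930 + 0.14×1060 = 1059
Denominator: 1 + 0.18×14.8 + 0.373×22.8 + 0.14×2.67 = 12.54
R = 1059/12.54 = 84.44 kJ/min

84.44 kJ/min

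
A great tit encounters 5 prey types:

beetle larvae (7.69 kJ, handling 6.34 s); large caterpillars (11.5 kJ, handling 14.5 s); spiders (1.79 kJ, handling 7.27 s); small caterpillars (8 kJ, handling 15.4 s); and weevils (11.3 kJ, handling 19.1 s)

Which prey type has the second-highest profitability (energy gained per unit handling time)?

large caterpillars

In descending order of E/h:
beetle larvae: 7.69/6.34 = 1.21 kJ/s
large caterpillars: 11.5/14.5 = 0.793 kJ/s
weevils: 11.3/19.1 = 0.592 kJ/s
small caterpillars: 8/15.4 = 0.519 kJ/s
spiders: 1.79/7.27 = 0.246 kJ/s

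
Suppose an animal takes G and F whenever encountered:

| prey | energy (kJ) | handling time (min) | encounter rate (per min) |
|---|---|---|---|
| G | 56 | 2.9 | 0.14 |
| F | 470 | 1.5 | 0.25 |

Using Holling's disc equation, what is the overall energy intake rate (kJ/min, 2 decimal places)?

R = Σλ_iE_i / (1 + Σλ_ih_i)
Numerator: 0.14×56 + 0.25×470 = 125.3
Denominator: 1 + 0.14×2.9 + 0.25×1.5 = 1.781
R = 125.3/1.781 = 70.38 kJ/min

70.38 kJ/min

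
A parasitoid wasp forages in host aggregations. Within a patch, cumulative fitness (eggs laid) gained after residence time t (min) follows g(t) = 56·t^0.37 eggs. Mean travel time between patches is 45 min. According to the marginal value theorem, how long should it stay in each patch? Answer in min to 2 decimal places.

26.43 min

Maximise g(t)/(T+t): set derivative to zero → g'(t)(T+t) = g(t).
g'(t) = 0.37·56·t^-0.63. Setting 0.37·56·t^-0.63 = 56·t^0.37/(45+t) gives 0.37(45+t) = t, so 0.63·t = 0.37×45.
t* = 0.37×45/0.63 = 26.43 min.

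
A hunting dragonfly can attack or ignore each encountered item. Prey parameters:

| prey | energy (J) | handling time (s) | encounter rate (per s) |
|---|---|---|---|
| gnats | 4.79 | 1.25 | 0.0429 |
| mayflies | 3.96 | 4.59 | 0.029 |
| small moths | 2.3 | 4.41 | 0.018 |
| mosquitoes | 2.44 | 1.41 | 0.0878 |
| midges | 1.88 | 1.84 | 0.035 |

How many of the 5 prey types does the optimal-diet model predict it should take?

Rank by E/h (J/s): gnats 3.83, mosquitoes 1.73, midges 1.02, mayflies 0.863, small moths 0.522. Include each in turn until the next type's E/h falls below the running intake rate.
Rate on top 1: 0.195. mosquitoes: 1.73 > 0.195 → include.
Rate on top 2: 0.3565. midges: 1.02 > 0.3565 → include.
Rate on top 3: 0.391. mayflies: 0.863 > 0.391 → include.
Rate on top 4: 0.4366. small moths: 0.522 > 0.4366 → include.
Optimal diet: gnats, mosquitoes, midges, mayflies, small moths — 5 of 5 types.

5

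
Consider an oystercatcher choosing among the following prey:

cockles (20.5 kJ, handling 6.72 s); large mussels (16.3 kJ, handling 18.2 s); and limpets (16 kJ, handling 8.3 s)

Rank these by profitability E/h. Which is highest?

In descending order of E/h:
cockles: 20.5/6.72 = 3.05 kJ/s
limpets: 16/8.3 = 1.93 kJ/s
large mussels: 16.3/18.2 = 0.896 kJ/s

cockles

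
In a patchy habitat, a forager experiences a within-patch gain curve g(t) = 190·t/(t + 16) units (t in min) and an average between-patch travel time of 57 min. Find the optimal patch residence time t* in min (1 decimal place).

30.2 min

By the marginal value theorem, leave when the instantaneous gain rate g'(t) equals the habitat-wide average g(t)/(T + t).
g'(t) = 190·16/(t + 16)². Setting 190·16/(t+16)² = 190t/[(t+16)(57+t)] gives 16(57+t) = t(t+16), so t² = 16×57 = 912.
t* = √912 = 30.2 min.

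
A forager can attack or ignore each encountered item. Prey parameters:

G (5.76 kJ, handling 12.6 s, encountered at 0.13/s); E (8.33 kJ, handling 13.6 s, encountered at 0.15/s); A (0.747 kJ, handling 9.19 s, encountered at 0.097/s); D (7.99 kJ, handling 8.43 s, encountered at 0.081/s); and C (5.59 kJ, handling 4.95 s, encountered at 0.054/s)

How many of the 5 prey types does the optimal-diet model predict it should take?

Profitabilities (E/h, kJ/s): C 1.13, D 0.948, E 0.613, G 0.457, A 0.0813. Add prey in this order while the next type's profitability exceeds the intake rate on those already taken.
Rate on top 1: 0.2382. D: 0.948 > 0.2382 → include.
Rate on top 2: 0.4867. E: 0.613 > 0.4867 → include.
Rate on top 3: 0.551. G: 0.457 < 0.551 → exclude; stop.
Optimal diet: C, D, E — 3 of 5 types.

3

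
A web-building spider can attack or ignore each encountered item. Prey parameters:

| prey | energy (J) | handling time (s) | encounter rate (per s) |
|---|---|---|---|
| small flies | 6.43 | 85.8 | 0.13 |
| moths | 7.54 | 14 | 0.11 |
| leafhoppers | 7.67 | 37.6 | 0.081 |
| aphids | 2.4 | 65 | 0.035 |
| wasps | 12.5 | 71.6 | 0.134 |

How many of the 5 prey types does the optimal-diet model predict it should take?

1

E/h in descending order: moths 0.539, leafhoppers 0.204, wasps 0.175, small flies 0.0749, aphids 0.0369 J/s. The optimal diet is the largest prefix of this list for which every included type satisfies E_i/h_i > R on the types above it.
Rate on top 1: 0.3265. leafhoppers: 0.204 < 0.3265 → exclude; stop.
Optimal diet: moths — 1 of 5 types.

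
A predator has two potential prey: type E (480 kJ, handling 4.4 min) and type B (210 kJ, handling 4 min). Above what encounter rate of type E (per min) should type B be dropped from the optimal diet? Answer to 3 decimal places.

0.211 per min

At the threshold, the rate on type E alone equals the profitability of type B: λ·480/(1 + λ·4.4) = 210/4 = 52.5.
Rearranging, λ(480 − 52.5×4.4) = 52.5, so λ = 52.5/249 = 0.2108 per min.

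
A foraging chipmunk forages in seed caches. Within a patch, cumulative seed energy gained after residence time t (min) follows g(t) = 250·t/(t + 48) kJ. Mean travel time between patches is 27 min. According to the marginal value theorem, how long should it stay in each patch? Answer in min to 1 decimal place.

By the marginal value theorem, leave when the instantaneous gain rate g'(t) equals the habitat-wide average g(t)/(T + t).
g'(t) = 250·48/(t + 48)². Setting 250·48/(t+48)² = 250t/[(t+48)(27+t)] gives 48(27+t) = t(t+48), so t² = 48×27 = 1296.
t* = √1296 = 36 min.

36.0 min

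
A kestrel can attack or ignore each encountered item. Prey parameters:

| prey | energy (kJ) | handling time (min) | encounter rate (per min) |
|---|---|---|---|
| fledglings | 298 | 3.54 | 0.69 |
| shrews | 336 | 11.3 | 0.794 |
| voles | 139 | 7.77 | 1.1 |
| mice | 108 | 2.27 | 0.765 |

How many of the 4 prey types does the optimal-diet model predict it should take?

E/h in descending order: fledglings 84.2, mice 47.6, shrews 29.7, voles 17.9 kJ/min. The optimal diet is the largest prefix of this list for which every included type satisfies E_i/h_i > R on the types above it.
Rate on top 1: 59.73. mice: 47.6 < 59.73 → exclude; stop.
Optimal diet: fledglings — 1 of 4 types.

1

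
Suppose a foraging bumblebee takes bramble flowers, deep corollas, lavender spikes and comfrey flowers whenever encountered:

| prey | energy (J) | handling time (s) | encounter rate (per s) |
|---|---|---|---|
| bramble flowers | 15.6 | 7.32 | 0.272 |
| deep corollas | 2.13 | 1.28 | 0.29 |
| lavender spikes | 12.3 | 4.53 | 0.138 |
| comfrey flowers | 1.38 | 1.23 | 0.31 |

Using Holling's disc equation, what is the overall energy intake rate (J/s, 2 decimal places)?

1.60 J/s

R = Σλ_iE_i / (1 + Σλ_ih_i)
Numerator: 0.272×15.6 + 0.29×2.13 + 0.138×12.3 + 0.31×1.38 = 6.986
Denominator: 1 + 0.272×7.32 + 0.29×1.28 + 0.138×4.53 + 0.31×1.23 = 4.369
R = 6.986/4.369 = 1.599 J/s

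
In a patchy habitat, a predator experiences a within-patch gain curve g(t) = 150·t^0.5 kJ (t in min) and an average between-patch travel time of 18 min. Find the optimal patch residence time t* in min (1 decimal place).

Optimal t* satisfies g'(t*) = g(t*)/(T + t*).
g'(t) = 0.5·150·t^-0.5. Setting 0.5·150·t^-0.5 = 150·t^0.5/(18+t) gives 0.5(18+t) = t, so 0.50·t = 0.5×18.
t* = 0.5×18/0.50 = 18 min.

18.0 min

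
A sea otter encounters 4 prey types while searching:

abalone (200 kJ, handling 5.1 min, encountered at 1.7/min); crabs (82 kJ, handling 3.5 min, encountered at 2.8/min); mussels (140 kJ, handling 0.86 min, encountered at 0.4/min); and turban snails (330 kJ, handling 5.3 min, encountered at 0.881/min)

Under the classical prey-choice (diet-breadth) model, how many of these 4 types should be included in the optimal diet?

Profitabilities (E/h, kJ/min): mussels 163, turban snails 62.3, abalone 39.2, crabs 23.4. Add prey in this order while the next type's profitability exceeds the intake rate on those already taken.
Rate on top 1: 41.67. turban snails: 62.3 > 41.67 → include.
Rate on top 2: 57.66. abalone: 39.2 < 57.66 → exclude; stop.
Optimal diet: mussels, turban snails — 2 of 4 types.

2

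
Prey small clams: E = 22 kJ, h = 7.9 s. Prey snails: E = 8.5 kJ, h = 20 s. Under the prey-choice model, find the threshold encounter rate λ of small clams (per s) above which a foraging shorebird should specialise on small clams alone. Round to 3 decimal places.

At the threshold, the rate on small clams alone equals the profitability of snails: λ·22/(1 + λ·7.9) = 8.5/20 = 0.425.
Rearranging, λ(22 − 0.425×7.9) = 0.425, so λ = 0.425/18.64 = 0.0228 per s.

0.023 per s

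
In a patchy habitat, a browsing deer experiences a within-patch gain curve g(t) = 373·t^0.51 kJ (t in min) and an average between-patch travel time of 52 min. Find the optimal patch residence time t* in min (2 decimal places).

By the marginal value theorem, leave when the instantaneous gain rate g'(t) equals the habitat-wide average g(t)/(T + t).
g'(t) = 0.51·373·t^-0.49. Setting 0.51·373·t^-0.49 = 373·t^0.51/(52+t) gives 0.51(52+t) = t, so 0.49·t = 0.51×52.
t* = 0.51×52/0.49 = 54.12 min.

54.12 min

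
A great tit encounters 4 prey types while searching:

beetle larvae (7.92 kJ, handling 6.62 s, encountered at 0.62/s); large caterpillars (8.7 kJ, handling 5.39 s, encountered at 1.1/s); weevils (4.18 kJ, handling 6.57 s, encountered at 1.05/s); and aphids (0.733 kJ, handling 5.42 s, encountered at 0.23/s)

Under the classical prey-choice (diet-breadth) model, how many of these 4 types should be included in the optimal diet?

1

E/h in descending order: large caterpillars 1.61, beetle larvae 1.2, weevils 0.636, aphids 0.135 kJ/s. The optimal diet is the largest prefix of this list for which every included type satisfies E_i/h_i > R on the types above it.
Rate on top 1: 1.381. beetle larvae: 1.2 < 1.381 → exclude; stop.
Optimal diet: large caterpillars — 1 of 4 types.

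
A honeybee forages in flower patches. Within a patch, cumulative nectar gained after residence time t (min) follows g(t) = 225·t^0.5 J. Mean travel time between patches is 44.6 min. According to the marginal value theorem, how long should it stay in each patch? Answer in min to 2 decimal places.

Maximise g(t)/(T+t): set derivative to zero → g'(t)(T+t) = g(t).
g'(t) = 0.5·225·t^-0.5. Setting 0.5·225·t^-0.5 = 225·t^0.5/(44.6+t) gives 0.5(44.6+t) = t, so 0.50·t = 0.5×44.6.
t* = 0.5×44.6/0.50 = 44.6 min.

44.60 min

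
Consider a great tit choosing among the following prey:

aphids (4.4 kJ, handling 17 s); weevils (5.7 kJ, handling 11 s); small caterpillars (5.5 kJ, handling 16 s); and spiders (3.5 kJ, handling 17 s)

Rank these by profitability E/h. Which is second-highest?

In descending order of E/h:
weevils: 5.7/11 = 0.518 kJ/s
small caterpillars: 5.5/16 = 0.344 kJ/s
aphids: 4.4/17 = 0.259 kJ/s
spiders: 3.5/17 = 0.206 kJ/s

small caterpillars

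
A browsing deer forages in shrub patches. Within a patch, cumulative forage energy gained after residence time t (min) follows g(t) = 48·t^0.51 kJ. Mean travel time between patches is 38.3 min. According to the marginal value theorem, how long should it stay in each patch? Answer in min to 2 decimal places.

39.86 min

Optimal t* satisfies g'(t*) = g(t*)/(T + t*).
g'(t) = 0.51·48·t^-0.49. Setting 0.51·48·t^-0.49 = 48·t^0.51/(38.3+t) gives 0.51(38.3+t) = t, so 0.49·t = 0.51×38.3.
t* = 0.51×38.3/0.49 = 39.86 min.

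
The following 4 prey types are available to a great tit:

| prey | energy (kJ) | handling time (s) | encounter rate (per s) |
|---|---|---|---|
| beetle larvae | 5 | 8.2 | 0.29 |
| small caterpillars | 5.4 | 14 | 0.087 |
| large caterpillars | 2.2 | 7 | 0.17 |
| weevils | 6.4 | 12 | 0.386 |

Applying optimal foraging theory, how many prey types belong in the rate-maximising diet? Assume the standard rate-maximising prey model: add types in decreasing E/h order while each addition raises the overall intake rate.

2

Rank by E/h (kJ/s): beetle larvae 0.61, weevils 0.533, small caterpillars 0.386, large caterpillars 0.314. Include each in turn until the next type's E/h falls below the running intake rate.
Rate on top 1: 0.4292. weevils: 0.533 > 0.4292 → include.
Rate on top 2: 0.4894. small caterpillars: 0.386 < 0.4894 → exclude; stop.
Optimal diet: beetle larvae, weevils — 2 of 4 types.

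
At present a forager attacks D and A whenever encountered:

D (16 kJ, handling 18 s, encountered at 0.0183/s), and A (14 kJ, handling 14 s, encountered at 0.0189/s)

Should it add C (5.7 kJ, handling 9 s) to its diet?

Yes

On D and A alone, R = ΣλE/(1+Σλh) = 0.5574/1.594 = 0.3497 kJ/s.
Profitability of C: 5.7/9 = 0.6333 kJ/s.
0.6333 > 0.3497, so adding C raises the average — include it.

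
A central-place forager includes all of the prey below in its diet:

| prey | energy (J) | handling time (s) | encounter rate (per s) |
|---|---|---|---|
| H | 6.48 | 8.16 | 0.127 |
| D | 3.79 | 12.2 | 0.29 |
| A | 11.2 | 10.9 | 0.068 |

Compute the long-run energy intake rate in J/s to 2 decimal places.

0.42 J/s

Energy encountered per unit search time: 0.127×6.48 + 0.29×3.79 + 0.068×11.2 = 2.684 J/s.
Handling time per unit search time: 0.127×8.16 + 0.29×12.2 + 0.068×10.9 = 5.316.
Rate = 2.684/(1 + 5.316) = 0.4249 J/s.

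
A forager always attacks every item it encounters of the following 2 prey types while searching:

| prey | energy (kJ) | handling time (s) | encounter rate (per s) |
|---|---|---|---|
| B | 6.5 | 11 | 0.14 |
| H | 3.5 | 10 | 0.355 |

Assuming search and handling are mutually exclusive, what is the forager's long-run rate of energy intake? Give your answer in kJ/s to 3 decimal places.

0.353 kJ/s

Energy encountered per unit search time: 0.14×6.5 + 0.355×3.5 = 2.152 kJ/s.
Handling time per unit search time: 0.14×11 + 0.355×10 = 5.09.
Rate = 2.152/(1 + 5.09) = 0.3534 kJ/s.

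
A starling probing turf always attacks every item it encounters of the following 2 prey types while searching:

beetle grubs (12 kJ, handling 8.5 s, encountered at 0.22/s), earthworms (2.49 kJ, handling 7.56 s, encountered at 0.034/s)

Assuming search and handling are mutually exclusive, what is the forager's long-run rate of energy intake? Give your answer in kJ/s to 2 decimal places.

Energy encountered per unit search time: 0.22×12 + 0.034×2.49 = 2.725 kJ/s.
Handling time per unit search time: 0.22×8.5 + 0.034×7.56 = 2.127.
Rate = 2.725/(1 + 2.127) = 0.8713 kJ/s.

0.87 kJ/s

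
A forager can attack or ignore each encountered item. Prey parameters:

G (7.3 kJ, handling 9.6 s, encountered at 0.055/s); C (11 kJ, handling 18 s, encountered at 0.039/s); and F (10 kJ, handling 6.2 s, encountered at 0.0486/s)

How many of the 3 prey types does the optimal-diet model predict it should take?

Rank by E/h (kJ/s): F 1.61, G 0.76, C 0.611. Include each in turn until the next type's E/h falls below the running intake rate.
Rate on top 1: 0.3735. G: 0.76 > 0.3735 → include.
Rate on top 2: 0.4852. C: 0.611 > 0.4852 → include.
Optimal diet: F, G, C — 3 of 3 types.

3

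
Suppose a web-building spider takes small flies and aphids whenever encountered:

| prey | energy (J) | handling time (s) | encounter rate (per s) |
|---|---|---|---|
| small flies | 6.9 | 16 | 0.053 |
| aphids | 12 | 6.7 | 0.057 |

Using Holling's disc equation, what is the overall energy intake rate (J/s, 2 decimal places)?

R = (0.053×6.9 + 0.057×12) / (1 + 0.053×16 + 0.057×6.7) = 1.05/2.23 = 0.4707 J/s.

0.47 J/s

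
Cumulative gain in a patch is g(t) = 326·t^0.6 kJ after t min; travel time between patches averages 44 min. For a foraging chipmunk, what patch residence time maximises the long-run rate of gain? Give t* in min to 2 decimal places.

Maximise g(t)/(T+t): set derivative to zero → g'(t)(T+t) = g(t).
g'(t) = 0.6·326·t^-0.4. Setting 0.6·326·t^-0.4 = 326·t^0.6/(44+t) gives 0.6(44+t) = t, so 0.40·t = 0.6×44.
t* = 0.6×44/0.40 = 66 min.

66.00 min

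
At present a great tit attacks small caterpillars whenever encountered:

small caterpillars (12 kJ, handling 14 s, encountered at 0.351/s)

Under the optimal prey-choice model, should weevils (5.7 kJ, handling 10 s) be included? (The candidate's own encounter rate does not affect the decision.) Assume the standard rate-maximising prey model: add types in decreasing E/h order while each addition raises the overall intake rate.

Current rate: (0.351×12)/(1 + 0.351×14) = 0.7122 kJ/s.
Profitability of weevils: 5.7/10 = 0.57 kJ/s.
Since 0.57 < R, time spent handling weevils is better spent searching.

No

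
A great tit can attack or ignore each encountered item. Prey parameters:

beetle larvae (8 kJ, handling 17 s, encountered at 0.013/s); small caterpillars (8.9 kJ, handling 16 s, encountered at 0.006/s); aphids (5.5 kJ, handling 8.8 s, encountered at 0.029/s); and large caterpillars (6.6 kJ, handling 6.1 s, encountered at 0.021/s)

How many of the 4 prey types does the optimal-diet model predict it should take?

4

E/h in descending order: large caterpillars 1.08, aphids 0.625, small caterpillars 0.556, beetle larvae 0.471 kJ/s. The optimal diet is the largest prefix of this list for which every included type satisfies E_i/h_i > R on the types above it.
Rate on top 1: 0.1229. aphids: 0.625 > 0.1229 → include.
Rate on top 2: 0.2155. small caterpillars: 0.556 > 0.2155 → include.
Rate on top 3: 0.2376. beetle larvae: 0.471 > 0.2376 → include.
Optimal diet: large caterpillars, aphids, small caterpillars, beetle larvae — 4 of 4 types.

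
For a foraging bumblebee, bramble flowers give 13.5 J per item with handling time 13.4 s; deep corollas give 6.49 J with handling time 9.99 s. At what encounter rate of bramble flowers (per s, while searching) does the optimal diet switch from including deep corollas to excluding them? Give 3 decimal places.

0.135 per s

The zero-one rule: include deep corollas iff E₂/h₂ > λE₁/(1+λh₁). Equality gives the switch point.
λE₁h₂ = E₂ + λE₂h₁ ⇒ λ = E₂/(E₁h₂ − E₂h₁) = 6.49/(134.9 − 86.97) = 0.1355 per s.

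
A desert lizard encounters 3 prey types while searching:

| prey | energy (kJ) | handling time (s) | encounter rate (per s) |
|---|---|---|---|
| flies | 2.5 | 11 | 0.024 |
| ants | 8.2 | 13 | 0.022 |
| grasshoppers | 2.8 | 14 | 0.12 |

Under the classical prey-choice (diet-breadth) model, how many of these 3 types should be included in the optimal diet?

3

E/h in descending order: ants 0.631, flies 0.227, grasshoppers 0.2 kJ/s. The optimal diet is the largest prefix of this list for which every included type satisfies E_i/h_i > R on the types above it.
Rate on top 1: 0.1403. flies: 0.227 > 0.1403 → include.
Rate on top 2: 0.1551. grasshoppers: 0.2 > 0.1551 → include.
Optimal diet: ants, flies, grasshoppers — 3 of 3 types.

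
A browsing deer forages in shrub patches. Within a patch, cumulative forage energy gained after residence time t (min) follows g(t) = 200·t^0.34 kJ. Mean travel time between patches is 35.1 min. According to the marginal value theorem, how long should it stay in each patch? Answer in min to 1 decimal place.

18.1 min

By the marginal value theorem, leave when the instantaneous gain rate g'(t) equals the habitat-wide average g(t)/(T + t).
g'(t) = 0.34·200·t^-0.66. Setting 0.34·200·t^-0.66 = 200·t^0.34/(35.1+t) gives 0.34(35.1+t) = t, so 0.66·t = 0.34×35.1.
t* = 0.34×35.1/0.66 = 18.08 min.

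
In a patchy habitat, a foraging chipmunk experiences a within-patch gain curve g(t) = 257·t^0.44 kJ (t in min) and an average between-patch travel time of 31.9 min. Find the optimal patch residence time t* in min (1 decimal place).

25.1 min

Maximise g(t)/(T+t): set derivative to zero → g'(t)(T+t) = g(t).
g'(t) = 0.44·257·t^-0.56. Setting 0.44·257·t^-0.56 = 257·t^0.44/(31.9+t) gives 0.44(31.9+t) = t, so 0.56·t = 0.44×31.9.
t* = 0.44×31.9/0.56 = 25.06 min.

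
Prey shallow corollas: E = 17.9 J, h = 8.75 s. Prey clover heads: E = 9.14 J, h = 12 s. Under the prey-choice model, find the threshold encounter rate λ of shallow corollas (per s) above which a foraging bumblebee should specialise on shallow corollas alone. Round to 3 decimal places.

0.068 per s

The zero-one rule: include clover heads iff E₂/h₂ > λE₁/(1+λh₁). Equality gives the switch point.
λE₁h₂ = E₂ + λE₂h₁ ⇒ λ = E₂/(E₁h₂ − E₂h₁) = 9.14/(214.8 − 79.98) = 0.06779 per s.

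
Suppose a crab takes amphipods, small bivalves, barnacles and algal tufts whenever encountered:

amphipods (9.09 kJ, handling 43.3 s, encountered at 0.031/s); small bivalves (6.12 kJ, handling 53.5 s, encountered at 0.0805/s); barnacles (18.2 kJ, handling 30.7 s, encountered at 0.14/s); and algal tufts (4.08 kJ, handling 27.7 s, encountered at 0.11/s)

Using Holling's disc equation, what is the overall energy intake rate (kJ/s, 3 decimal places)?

0.269 kJ/s

Energy encountered per unit search time: 0.031×9.09 + 0.0805×6.12 + 0.14×18.2 + 0.11×4.08 = 3.771 kJ/s.
Handling time per unit search time: 0.031×43.3 + 0.0805×53.5 + 0.14×30.7 + 0.11×27.7 = 12.99.
Rate = 3.771/(1 + 12.99) = 0.2695 kJ/s.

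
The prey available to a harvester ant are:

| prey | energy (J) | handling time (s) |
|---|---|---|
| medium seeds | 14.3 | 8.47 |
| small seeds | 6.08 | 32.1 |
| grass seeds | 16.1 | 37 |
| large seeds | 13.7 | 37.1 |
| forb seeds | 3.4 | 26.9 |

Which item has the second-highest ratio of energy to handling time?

In descending order of E/h:
medium seeds: 14.3/8.47 = 1.69 J/s
grass seeds: 16.1/37 = 0.435 J/s
large seeds: 13.7/37.1 = 0.369 J/s
small seeds: 6.08/32.1 = 0.189 J/s
forb seeds: 3.4/26.9 = 0.126 J/s

grass seeds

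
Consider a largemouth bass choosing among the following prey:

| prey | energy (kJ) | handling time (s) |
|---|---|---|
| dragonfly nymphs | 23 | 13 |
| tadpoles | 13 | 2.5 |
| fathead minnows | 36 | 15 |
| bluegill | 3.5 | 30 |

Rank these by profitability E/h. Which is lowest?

bluegill

Profitability E/h (kJ/s): dragonfly nymphs = 23/13 = 1.77, tadpoles = 13/2.5 = 5.2, fathead minnows = 36/15 = 2.4, bluegill = 3.5/30 = 0.117.
Ranked: tadpoles > fathead minnows > dragonfly nymphs > bluegill.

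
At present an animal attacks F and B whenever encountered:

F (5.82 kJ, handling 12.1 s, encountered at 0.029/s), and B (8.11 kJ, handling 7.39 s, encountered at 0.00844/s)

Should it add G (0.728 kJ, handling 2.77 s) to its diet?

On F and B alone, R = ΣλE/(1+Σλh) = 0.2372/1.413 = 0.1679 kJ/s.
Profitability of G: 0.728/2.77 = 0.2628 kJ/s.
0.2628 > 0.1679, so adding G raises the average — include it.

Yes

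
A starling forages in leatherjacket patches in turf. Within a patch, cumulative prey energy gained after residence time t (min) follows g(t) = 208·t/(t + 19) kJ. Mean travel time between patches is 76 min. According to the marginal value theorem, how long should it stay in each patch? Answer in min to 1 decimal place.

By the marginal value theorem, leave when the instantaneous gain rate g'(t) equals the habitat-wide average g(t)/(T + t).
g'(t) = 208·19/(t + 19)². Setting 208·19/(t+19)² = 208t/[(t+19)(76+t)] gives 19(76+t) = t(t+19), so t² = 19×76 = 1444.
t* = √1444 = 38 min.

38.0 min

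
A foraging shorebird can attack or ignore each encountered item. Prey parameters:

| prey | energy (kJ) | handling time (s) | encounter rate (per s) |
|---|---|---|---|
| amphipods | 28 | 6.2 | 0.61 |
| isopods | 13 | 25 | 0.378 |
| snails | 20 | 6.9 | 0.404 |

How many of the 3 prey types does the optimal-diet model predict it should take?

1

Rank by E/h (kJ/s): amphipods 4.52, snails 2.9, isopods 0.52. Include each in turn until the next type's E/h falls below the running intake rate.
Rate on top 1: 3.572. snails: 2.9 < 3.572 → exclude; stop.
Optimal diet: amphipods — 1 of 3 types.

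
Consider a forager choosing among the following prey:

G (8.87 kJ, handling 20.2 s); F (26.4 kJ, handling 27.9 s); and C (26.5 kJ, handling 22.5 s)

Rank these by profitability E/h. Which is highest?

Profitability E/h (kJ/s): G = 8.87/20.2 = 0.439, F = 26.4/27.9 = 0.946, C = 26.5/22.5 = 1.18.
Ranked: C > F > G.

C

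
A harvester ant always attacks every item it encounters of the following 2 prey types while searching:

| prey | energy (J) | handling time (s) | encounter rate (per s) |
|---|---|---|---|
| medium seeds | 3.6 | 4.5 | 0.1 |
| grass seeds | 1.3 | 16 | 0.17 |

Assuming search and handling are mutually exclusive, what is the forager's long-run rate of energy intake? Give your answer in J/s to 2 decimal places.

0.14 J/s

R = (0.1×3.6 + 0.17×1.3) / (1 + 0.1×4.5 + 0.17×16) = 0.581/4.17 = 0.1393 J/s.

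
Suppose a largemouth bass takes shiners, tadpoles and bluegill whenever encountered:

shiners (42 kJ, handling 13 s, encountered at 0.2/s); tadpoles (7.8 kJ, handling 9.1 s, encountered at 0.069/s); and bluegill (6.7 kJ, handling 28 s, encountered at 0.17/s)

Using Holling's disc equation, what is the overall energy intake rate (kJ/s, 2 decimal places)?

1.12 kJ/s

R = (0.2×42 + 0.069×7.8 + 0.17×6.7) / (1 + 0.2×13 + 0.069×9.1 + 0.17×28) = 10.08/8.988 = 1.121 kJ/s.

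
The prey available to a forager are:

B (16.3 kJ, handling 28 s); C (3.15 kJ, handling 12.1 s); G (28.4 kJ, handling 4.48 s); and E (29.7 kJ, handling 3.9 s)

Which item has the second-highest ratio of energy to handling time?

In descending order of E/h:
E: 29.7/3.9 = 7.62 kJ/s
G: 28.4/4.48 = 6.34 kJ/s
B: 16.3/28 = 0.582 kJ/s
C: 3.15/12.1 = 0.26 kJ/s

G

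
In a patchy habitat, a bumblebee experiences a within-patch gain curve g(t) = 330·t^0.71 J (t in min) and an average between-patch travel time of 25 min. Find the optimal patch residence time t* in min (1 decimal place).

Optimal t* satisfies g'(t*) = g(t*)/(T + t*).
g'(t) = 0.71·330·t^-0.29. Setting 0.71·330·t^-0.29 = 330·t^0.71/(25+t) gives 0.71(25+t) = t, so 0.29·t = 0.71×25.
t* = 0.71×25/0.29 = 61.21 min.

61.2 min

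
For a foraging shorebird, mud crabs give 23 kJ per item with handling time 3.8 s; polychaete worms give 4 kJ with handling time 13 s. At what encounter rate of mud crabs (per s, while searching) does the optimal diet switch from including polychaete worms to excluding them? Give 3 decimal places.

At the threshold, the rate on mud crabs alone equals the profitability of polychaete worms: λ·23/(1 + λ·3.8) = 4/13 = 0.3077.
Rearranging, λ(23 − 0.3077×3.8) = 0.3077, so λ = 0.3077/21.83 = 0.01409 per s.

0.014 per s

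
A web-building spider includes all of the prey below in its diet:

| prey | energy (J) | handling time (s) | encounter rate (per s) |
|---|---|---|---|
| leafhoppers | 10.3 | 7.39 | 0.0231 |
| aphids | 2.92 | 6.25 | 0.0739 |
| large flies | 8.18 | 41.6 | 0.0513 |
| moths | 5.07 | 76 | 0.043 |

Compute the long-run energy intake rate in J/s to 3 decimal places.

0.155 J/s

R = Σλ_iE_i / (1 + Σλ_ih_i)
Numerator: 0.0231×10.3 + 0.0739×2.92 + 0.0513×8.18 + 0.043×5.07 = 1.091
Denominator: 1 + 0.0231×7.39 + 0.0739×6.25 + 0.0513×41.6 + 0.043×76 = 7.035
R = 1.091/7.035 = 0.1551 J/s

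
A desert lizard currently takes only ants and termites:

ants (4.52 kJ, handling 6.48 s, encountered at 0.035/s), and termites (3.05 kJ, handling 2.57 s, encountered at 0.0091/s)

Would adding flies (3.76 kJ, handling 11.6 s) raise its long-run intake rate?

Yes

Intake rate on the current diet: R = (0.035×4.52 + 0.0091×3.05) / (1 + 0.035×6.48 + 0.0091×2.57) = 0.186/1.25 = 0.1487 kJ/s.
flies: E/h = 3.76/11.6 = 0.3241 kJ/s.
0.3241 > 0.1487, so adding flies raises the average — include it.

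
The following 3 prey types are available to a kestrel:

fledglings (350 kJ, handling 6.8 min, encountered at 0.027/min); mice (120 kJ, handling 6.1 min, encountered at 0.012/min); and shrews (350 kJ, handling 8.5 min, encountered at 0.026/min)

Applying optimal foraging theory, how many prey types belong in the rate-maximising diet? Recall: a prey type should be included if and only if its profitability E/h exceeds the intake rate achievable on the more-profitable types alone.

3

Profitabilities (E/h, kJ/min): fledglings 51.5, shrews 41.2, mice 19.7. Add prey in this order while the next type's profitability exceeds the intake rate on those already taken.
Rate on top 1: 7.984. shrews: 41.2 > 7.984 → include.
Rate on top 2: 13.21. mice: 19.7 > 13.21 → include.
Optimal diet: fledglings, shrews, mice — 3 of 3 types.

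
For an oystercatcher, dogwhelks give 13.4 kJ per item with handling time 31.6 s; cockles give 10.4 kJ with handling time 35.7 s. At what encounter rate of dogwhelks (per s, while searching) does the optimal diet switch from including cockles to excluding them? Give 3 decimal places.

0.069 per s

Drop cockles once their profitability E₂/h₂ falls below the rate achievable on dogwhelks alone: E₂/h₂ = λE₁/(1 + λh₁).
Solve for λ: λE₁h₂ = E₂(1 + λh₁) → λ(E₁h₂ − E₂h₁) = E₂ → λ = E₂/(E₁h₂ − E₂h₁).
λ = 10.4/(13.4×35.7 − 10.4×31.6) = 10.4/149.7 = 0.06945 per s.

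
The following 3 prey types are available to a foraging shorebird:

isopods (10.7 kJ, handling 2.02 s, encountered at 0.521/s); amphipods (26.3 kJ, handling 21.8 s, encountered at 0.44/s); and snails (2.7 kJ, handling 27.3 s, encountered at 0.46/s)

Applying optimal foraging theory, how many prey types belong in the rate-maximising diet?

Profitabilities (E/h, kJ/s): isopods 5.3, amphipods 1.21, snails 0.0989. Add prey in this order while the next type's profitability exceeds the intake rate on those already taken.
Rate on top 1: 2.716. amphipods: 1.21 < 2.716 → exclude; stop.
Optimal diet: isopods — 1 of 3 types.

1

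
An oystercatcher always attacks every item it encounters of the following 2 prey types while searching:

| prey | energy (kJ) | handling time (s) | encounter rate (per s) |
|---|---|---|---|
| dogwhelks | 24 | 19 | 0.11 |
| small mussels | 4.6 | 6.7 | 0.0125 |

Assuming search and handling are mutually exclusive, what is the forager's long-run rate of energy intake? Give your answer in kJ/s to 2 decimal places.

0.85 kJ/s

Energy encountered per unit search time: 0.11×24 + 0.0125×4.6 = 2.698 kJ/s.
Handling time per unit search time: 0.11×19 + 0.0125×6.7 = 2.174.
Rate = 2.698/(1 + 2.174) = 0.8499 kJ/s.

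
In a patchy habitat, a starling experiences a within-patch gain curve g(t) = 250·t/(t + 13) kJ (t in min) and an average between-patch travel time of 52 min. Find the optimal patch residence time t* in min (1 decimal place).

By the marginal value theorem, leave when the instantaneous gain rate g'(t) equals the habitat-wide average g(t)/(T + t).
g'(t) = 250·13/(t + 13)². Setting 250·13/(t+13)² = 250t/[(t+13)(52+t)] gives 13(52+t) = t(t+13), so t² = 13×52 = 676.
t* = √676 = 26 min.

26.0 min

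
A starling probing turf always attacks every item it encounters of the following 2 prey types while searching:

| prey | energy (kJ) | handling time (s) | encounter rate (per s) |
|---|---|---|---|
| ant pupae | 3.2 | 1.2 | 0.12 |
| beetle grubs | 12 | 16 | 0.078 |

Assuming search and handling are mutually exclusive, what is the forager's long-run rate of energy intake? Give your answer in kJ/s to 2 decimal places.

Energy encountered per unit search time: 0.12×3.2 + 0.078×12 = 1.32 kJ/s.
Handling time per unit search time: 0.12×1.2 + 0.078×16 = 1.392.
Rate = 1.32/(1 + 1.392) = 0.5518 kJ/s.

0.55 kJ/s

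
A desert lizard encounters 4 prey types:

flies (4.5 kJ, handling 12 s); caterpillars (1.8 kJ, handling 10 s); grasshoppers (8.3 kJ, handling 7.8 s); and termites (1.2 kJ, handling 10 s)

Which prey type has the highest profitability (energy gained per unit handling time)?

grasshoppers

In descending order of E/h:
grasshoppers: 8.3/7.8 = 1.06 kJ/s
flies: 4.5/12 = 0.375 kJ/s
caterpillars: 1.8/10 = 0.18 kJ/s
termites: 1.2/10 = 0.12 kJ/s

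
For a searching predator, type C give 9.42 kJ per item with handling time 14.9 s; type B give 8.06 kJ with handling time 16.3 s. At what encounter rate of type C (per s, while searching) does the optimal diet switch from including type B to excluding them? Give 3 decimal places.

0.241 per s

At the threshold, the rate on type C alone equals the profitability of type B: λ·9.42/(1 + λ·14.9) = 8.06/16.3 = 0.4945.
Rearranging, λ(9.42 − 0.4945×14.9) = 0.4945, so λ = 0.4945/2.052 = 0.2409 per s.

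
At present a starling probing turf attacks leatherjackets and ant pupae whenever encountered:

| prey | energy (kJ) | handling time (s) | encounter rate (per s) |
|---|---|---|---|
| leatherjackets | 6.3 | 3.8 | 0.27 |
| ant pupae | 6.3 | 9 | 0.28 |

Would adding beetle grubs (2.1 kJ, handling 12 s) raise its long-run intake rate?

Intake rate on the current diet: R = (0.27×6.3 + 0.28×6.3) / (1 + 0.27×3.8 + 0.28×9) = 3.465/4.546 = 0.7622 kJ/s.
beetle grubs: E/h = 2.1/12 = 0.175 kJ/s.
Since 0.175 < R, time spent handling beetle grubs is better spent searching.

No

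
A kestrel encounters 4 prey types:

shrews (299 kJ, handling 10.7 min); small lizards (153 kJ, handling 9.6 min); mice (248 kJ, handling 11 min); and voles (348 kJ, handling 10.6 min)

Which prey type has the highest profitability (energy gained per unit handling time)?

voles

In descending order of E/h:
voles: 348/10.6 = 32.8 kJ/min
shrews: 299/10.7 = 27.9 kJ/min
mice: 248/11 = 22.5 kJ/min
small lizards: 153/9.6 = 15.9 kJ/min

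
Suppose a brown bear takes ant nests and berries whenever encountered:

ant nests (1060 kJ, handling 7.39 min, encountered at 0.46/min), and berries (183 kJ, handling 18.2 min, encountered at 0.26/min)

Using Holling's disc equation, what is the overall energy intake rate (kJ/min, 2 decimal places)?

Energy encountered per unit search time: 0.46×1060 + 0.26×183 = 535.2 kJ/min.
Handling time per unit search time: 0.46×7.39 + 0.26×18.2 = 8.131.
Rate = 535.2/(1 + 8.131) = 58.61 kJ/min.

58.61 kJ/min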